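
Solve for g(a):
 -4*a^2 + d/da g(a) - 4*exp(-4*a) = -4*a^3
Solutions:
 g(a) = C1 - a^4 + 4*a^3/3 - exp(-4*a)


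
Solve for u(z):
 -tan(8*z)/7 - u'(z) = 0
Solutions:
 u(z) = C1 + log(cos(8*z))/56


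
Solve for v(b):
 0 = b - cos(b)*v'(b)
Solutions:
 v(b) = C1 + Integral(b/cos(b), b)


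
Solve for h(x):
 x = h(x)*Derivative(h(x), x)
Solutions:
 h(x) = -sqrt(C1 + x^2)
 h(x) = sqrt(C1 + x^2)


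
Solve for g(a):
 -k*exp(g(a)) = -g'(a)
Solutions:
 g(a) = log(-1/(C1 + a*k))


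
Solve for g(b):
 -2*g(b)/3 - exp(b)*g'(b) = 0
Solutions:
 g(b) = C1*exp(2*exp(-b)/3)


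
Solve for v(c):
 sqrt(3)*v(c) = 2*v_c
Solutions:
 v(c) = C1*exp(sqrt(3)*c/2)


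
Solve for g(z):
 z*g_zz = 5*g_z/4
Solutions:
 g(z) = C1 + C2*z^(9/4)


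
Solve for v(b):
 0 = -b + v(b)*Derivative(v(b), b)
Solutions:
 v(b) = -sqrt(C1 + b^2)
 v(b) = sqrt(C1 + b^2)


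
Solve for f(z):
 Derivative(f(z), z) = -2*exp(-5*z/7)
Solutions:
 f(z) = C1 + 14*exp(-5*z/7)/5


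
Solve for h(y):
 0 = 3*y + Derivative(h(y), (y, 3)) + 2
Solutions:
 h(y) = C1 + C2*y + C3*y^2 - y^4/8 - y^3/3


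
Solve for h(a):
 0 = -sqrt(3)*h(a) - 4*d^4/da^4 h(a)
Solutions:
 h(a) = (C1*sin(3^(1/8)*a/2) + C2*cos(3^(1/8)*a/2))*exp(-3^(1/8)*a/2) + (C3*sin(3^(1/8)*a/2) + C4*cos(3^(1/8)*a/2))*exp(3^(1/8)*a/2)


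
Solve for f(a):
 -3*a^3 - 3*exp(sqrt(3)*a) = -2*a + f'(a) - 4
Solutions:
 f(a) = C1 - 3*a^4/4 + a^2 + 4*a - sqrt(3)*exp(sqrt(3)*a)


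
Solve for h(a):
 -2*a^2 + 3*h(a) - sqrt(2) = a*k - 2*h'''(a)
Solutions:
 h(a) = C3*exp(-2^(2/3)*3^(1/3)*a/2) + 2*a^2/3 + a*k/3 + (C1*sin(2^(2/3)*3^(5/6)*a/4) + C2*cos(2^(2/3)*3^(5/6)*a/4))*exp(2^(2/3)*3^(1/3)*a/4) + sqrt(2)/3


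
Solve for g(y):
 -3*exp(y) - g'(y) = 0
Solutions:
 g(y) = C1 - 3*exp(y)


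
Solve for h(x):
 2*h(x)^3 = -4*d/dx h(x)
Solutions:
 h(x) = -sqrt(-1/(C1 - x))
 h(x) = sqrt(-1/(C1 - x))


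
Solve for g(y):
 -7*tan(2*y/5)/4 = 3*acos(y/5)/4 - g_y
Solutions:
 g(y) = C1 + 3*y*acos(y/5)/4 - 3*sqrt(25 - y^2)/4 - 35*log(cos(2*y/5))/8


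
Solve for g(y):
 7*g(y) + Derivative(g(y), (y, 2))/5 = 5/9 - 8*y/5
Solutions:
 g(y) = C1*sin(sqrt(35)*y) + C2*cos(sqrt(35)*y) - 8*y/35 + 5/63


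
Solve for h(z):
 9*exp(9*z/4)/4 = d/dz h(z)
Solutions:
 h(z) = C1 + exp(9*z/4)


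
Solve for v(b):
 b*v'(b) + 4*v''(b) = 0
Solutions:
 v(b) = C1 + C2*erf(sqrt(2)*b/4)


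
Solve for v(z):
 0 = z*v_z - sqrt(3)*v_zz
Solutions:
 v(z) = C1 + C2*erfi(sqrt(2)*3^(3/4)*z/6)


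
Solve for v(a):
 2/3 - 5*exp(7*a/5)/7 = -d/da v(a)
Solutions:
 v(a) = C1 - 2*a/3 + 25*exp(7*a/5)/49


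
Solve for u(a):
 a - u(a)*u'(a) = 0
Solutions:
 u(a) = -sqrt(C1 + a^2)
 u(a) = sqrt(C1 + a^2)


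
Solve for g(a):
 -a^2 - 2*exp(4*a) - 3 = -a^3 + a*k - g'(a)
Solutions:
 g(a) = C1 - a^4/4 + a^3/3 + a^2*k/2 + 3*a + exp(4*a)/2


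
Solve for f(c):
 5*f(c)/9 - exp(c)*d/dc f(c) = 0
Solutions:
 f(c) = C1*exp(-5*exp(-c)/9)


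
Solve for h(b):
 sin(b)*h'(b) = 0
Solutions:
 h(b) = C1


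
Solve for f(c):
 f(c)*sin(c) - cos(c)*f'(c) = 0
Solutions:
 f(c) = C1/cos(c)


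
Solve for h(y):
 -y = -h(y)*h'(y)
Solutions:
 h(y) = -sqrt(C1 + y^2)
 h(y) = sqrt(C1 + y^2)


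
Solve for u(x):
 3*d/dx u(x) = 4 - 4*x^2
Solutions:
 u(x) = C1 - 4*x^3/9 + 4*x/3


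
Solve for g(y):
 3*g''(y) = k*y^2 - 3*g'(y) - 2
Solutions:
 g(y) = C1 + C2*exp(-y) + k*y^3/9 - k*y^2/3 + 2*k*y/3 - 2*y/3


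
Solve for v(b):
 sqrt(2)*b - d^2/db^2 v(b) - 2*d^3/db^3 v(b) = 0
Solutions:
 v(b) = C1 + C2*b + C3*exp(-b/2) + sqrt(2)*b^3/6 - sqrt(2)*b^2


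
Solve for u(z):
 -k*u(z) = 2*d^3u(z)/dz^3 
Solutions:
 u(z) = C1*exp(2^(2/3)*z*(-k)^(1/3)/2) + C2*exp(2^(2/3)*z*(-k)^(1/3)*(-1 + sqrt(3)*I)/4) + C3*exp(-2^(2/3)*z*(-k)^(1/3)*(1 + sqrt(3)*I)/4)


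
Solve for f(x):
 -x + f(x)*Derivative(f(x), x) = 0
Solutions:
 f(x) = -sqrt(C1 + x^2)
 f(x) = sqrt(C1 + x^2)


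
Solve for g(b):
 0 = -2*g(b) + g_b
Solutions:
 g(b) = C1*exp(2*b)


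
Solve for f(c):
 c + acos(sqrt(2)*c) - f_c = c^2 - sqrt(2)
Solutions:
 f(c) = C1 - c^3/3 + c^2/2 + c*acos(sqrt(2)*c) + sqrt(2)*c - sqrt(2)*sqrt(1 - 2*c^2)/2


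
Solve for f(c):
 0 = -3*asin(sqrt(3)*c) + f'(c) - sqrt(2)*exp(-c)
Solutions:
 f(c) = C1 + 3*c*asin(sqrt(3)*c) + sqrt(3)*sqrt(1 - 3*c^2) - sqrt(2)*exp(-c)


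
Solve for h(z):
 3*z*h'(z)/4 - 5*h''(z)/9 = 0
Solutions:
 h(z) = C1 + C2*erfi(3*sqrt(30)*z/20)


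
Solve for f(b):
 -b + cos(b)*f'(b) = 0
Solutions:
 f(b) = C1 + Integral(b/cos(b), b)


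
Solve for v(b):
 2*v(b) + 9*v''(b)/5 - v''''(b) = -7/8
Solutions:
 v(b) = C1*exp(-sqrt(10)*b*sqrt(9 + sqrt(281))/10) + C2*exp(sqrt(10)*b*sqrt(9 + sqrt(281))/10) + C3*sin(sqrt(10)*b*sqrt(-9 + sqrt(281))/10) + C4*cos(sqrt(10)*b*sqrt(-9 + sqrt(281))/10) - 7/16


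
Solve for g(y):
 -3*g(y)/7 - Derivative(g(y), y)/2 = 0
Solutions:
 g(y) = C1*exp(-6*y/7)


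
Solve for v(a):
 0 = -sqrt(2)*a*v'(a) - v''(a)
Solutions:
 v(a) = C1 + C2*erf(2^(3/4)*a/2)


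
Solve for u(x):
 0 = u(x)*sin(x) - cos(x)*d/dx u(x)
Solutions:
 u(x) = C1/cos(x)


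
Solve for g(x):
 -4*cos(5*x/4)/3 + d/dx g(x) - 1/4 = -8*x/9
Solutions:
 g(x) = C1 - 4*x^2/9 + x/4 + 16*sin(5*x/4)/15


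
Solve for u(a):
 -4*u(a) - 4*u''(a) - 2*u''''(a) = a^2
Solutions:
 u(a) = -a^2/4 + (C1*sin(2^(1/4)*a*sqrt(sqrt(2) + 2)/2) + C2*cos(2^(1/4)*a*sqrt(sqrt(2) + 2)/2))*exp(-2^(1/4)*a*sqrt(2 - sqrt(2))/2) + (C3*sin(2^(1/4)*a*sqrt(sqrt(2) + 2)/2) + C4*cos(2^(1/4)*a*sqrt(sqrt(2) + 2)/2))*exp(2^(1/4)*a*sqrt(2 - sqrt(2))/2) + 1/2


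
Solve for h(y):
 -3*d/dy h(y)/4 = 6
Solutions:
 h(y) = C1 - 8*y


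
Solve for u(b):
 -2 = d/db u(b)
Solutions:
 u(b) = C1 - 2*b


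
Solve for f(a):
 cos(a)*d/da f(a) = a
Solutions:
 f(a) = C1 + Integral(a/cos(a), a)


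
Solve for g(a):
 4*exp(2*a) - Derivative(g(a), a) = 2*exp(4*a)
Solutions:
 g(a) = C1 - exp(4*a)/2 + 2*exp(2*a)


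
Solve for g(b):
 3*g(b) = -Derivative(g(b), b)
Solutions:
 g(b) = C1*exp(-3*b)


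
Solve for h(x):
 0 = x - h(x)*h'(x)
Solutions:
 h(x) = -sqrt(C1 + x^2)
 h(x) = sqrt(C1 + x^2)


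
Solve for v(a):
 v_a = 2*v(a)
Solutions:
 v(a) = C1*exp(2*a)


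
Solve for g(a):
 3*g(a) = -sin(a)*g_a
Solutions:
 g(a) = C1*(cos(a) + 1)^(3/2)/(cos(a) - 1)^(3/2)


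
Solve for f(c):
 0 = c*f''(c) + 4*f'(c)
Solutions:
 f(c) = C1 + C2/c^3


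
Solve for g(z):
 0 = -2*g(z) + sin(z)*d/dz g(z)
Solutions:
 g(z) = C1*(cos(z) - 1)/(cos(z) + 1)


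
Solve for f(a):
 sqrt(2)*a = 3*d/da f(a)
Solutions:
 f(a) = C1 + sqrt(2)*a^2/6


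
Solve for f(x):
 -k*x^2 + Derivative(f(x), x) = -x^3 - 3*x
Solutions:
 f(x) = C1 + k*x^3/3 - x^4/4 - 3*x^2/2


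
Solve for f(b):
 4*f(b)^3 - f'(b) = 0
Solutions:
 f(b) = -sqrt(2)*sqrt(-1/(C1 + 4*b))/2
 f(b) = sqrt(2)*sqrt(-1/(C1 + 4*b))/2


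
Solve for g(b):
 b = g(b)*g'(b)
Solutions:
 g(b) = -sqrt(C1 + b^2)
 g(b) = sqrt(C1 + b^2)


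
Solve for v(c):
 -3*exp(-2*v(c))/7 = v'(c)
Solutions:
 v(c) = log(-sqrt(C1 - 42*c)) - log(7)
 v(c) = log(C1 - 42*c)/2 - log(7)


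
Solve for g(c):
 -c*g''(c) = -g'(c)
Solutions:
 g(c) = C1 + C2*c^2


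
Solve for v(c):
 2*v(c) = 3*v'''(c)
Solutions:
 v(c) = C3*exp(2^(1/3)*3^(2/3)*c/3) + (C1*sin(2^(1/3)*3^(1/6)*c/2) + C2*cos(2^(1/3)*3^(1/6)*c/2))*exp(-2^(1/3)*3^(2/3)*c/6)


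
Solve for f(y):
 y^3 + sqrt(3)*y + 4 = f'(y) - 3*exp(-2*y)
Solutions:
 f(y) = C1 + y^4/4 + sqrt(3)*y^2/2 + 4*y - 3*exp(-2*y)/2


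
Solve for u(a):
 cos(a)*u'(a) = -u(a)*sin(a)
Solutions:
 u(a) = C1*cos(a)


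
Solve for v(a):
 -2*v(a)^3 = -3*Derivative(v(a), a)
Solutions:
 v(a) = -sqrt(6)*sqrt(-1/(C1 + 2*a))/2
 v(a) = sqrt(6)*sqrt(-1/(C1 + 2*a))/2


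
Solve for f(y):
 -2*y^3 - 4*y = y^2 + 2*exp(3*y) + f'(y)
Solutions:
 f(y) = C1 - y^4/2 - y^3/3 - 2*y^2 - 2*exp(3*y)/3


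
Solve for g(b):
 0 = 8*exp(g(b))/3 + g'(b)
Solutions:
 g(b) = log(1/(C1 + 8*b)) + log(3)


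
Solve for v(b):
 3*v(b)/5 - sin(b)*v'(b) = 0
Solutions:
 v(b) = C1*(cos(b) - 1)^(3/10)/(cos(b) + 1)^(3/10)


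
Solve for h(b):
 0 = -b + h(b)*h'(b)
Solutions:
 h(b) = -sqrt(C1 + b^2)
 h(b) = sqrt(C1 + b^2)


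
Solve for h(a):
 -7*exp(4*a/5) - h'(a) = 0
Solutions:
 h(a) = C1 - 35*exp(4*a/5)/4


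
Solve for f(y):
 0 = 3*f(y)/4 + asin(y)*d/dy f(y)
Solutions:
 f(y) = C1*exp(-3*Integral(1/asin(y), y)/4)


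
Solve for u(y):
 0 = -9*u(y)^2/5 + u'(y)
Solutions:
 u(y) = -5/(C1 + 9*y)


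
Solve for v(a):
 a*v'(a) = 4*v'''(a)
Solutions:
 v(a) = C1 + Integral(C2*airyai(2^(1/3)*a/2) + C3*airybi(2^(1/3)*a/2), a)


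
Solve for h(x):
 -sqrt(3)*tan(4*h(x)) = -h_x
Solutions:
 h(x) = -asin(C1*exp(4*sqrt(3)*x))/4 + pi/4
 h(x) = asin(C1*exp(4*sqrt(3)*x))/4


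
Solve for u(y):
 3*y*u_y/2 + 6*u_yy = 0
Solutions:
 u(y) = C1 + C2*erf(sqrt(2)*y/4)


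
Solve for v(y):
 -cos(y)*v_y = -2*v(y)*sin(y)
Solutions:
 v(y) = C1/cos(y)^2


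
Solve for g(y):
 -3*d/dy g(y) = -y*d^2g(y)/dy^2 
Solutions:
 g(y) = C1 + C2*y^4


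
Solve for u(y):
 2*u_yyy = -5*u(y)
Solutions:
 u(y) = C3*exp(-2^(2/3)*5^(1/3)*y/2) + (C1*sin(2^(2/3)*sqrt(3)*5^(1/3)*y/4) + C2*cos(2^(2/3)*sqrt(3)*5^(1/3)*y/4))*exp(2^(2/3)*5^(1/3)*y/4)


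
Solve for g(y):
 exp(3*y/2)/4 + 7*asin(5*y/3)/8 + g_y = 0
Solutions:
 g(y) = C1 - 7*y*asin(5*y/3)/8 - 7*sqrt(9 - 25*y^2)/40 - exp(3*y/2)/6


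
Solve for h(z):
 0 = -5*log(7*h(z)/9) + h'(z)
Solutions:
 Integral(1/(-log(_y) - log(7) + 2*log(3)), (_y, h(z)))/5 = C1 - z


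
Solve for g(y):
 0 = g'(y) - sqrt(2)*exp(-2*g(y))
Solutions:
 g(y) = log(-sqrt(C1 + 2*sqrt(2)*y))
 g(y) = log(C1 + 2*sqrt(2)*y)/2


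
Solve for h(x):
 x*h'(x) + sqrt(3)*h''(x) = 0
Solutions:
 h(x) = C1 + C2*erf(sqrt(2)*3^(3/4)*x/6)


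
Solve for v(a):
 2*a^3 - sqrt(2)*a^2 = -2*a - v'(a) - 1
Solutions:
 v(a) = C1 - a^4/2 + sqrt(2)*a^3/3 - a^2 - a


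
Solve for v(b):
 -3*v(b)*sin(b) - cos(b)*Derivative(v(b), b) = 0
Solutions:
 v(b) = C1*cos(b)^3


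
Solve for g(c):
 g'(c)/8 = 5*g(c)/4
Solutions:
 g(c) = C1*exp(10*c)


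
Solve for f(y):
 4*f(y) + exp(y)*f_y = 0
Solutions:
 f(y) = C1*exp(4*exp(-y))


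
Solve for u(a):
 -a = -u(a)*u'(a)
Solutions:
 u(a) = -sqrt(C1 + a^2)
 u(a) = sqrt(C1 + a^2)


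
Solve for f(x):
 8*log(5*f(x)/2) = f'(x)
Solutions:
 Integral(1/(-log(_y) - log(5) + log(2)), (_y, f(x)))/8 = C1 - x


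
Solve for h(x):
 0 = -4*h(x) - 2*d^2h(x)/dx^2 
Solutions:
 h(x) = C1*sin(sqrt(2)*x) + C2*cos(sqrt(2)*x)


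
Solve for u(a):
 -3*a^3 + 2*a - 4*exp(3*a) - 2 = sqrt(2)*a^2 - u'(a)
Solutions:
 u(a) = C1 + 3*a^4/4 + sqrt(2)*a^3/3 - a^2 + 2*a + 4*exp(3*a)/3


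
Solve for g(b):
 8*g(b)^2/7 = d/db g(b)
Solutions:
 g(b) = -7/(C1 + 8*b)


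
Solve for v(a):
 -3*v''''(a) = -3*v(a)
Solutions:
 v(a) = C1*exp(-a) + C2*exp(a) + C3*sin(a) + C4*cos(a)


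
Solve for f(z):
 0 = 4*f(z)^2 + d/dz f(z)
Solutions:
 f(z) = 1/(C1 + 4*z)


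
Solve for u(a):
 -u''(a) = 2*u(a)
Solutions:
 u(a) = C1*sin(sqrt(2)*a) + C2*cos(sqrt(2)*a)


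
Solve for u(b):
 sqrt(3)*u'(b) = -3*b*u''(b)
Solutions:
 u(b) = C1 + C2*b^(1 - sqrt(3)/3)


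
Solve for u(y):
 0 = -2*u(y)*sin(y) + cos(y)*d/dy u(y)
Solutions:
 u(y) = C1/cos(y)^2


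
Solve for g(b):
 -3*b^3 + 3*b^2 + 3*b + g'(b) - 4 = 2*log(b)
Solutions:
 g(b) = C1 + 3*b^4/4 - b^3 - 3*b^2/2 + 2*b*log(b) + 2*b


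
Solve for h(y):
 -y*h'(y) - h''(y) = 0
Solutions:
 h(y) = C1 + C2*erf(sqrt(2)*y/2)


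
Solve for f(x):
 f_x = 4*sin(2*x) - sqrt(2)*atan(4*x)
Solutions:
 f(x) = C1 - sqrt(2)*(x*atan(4*x) - log(16*x^2 + 1)/8) - 2*cos(2*x)


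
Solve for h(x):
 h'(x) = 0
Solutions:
 h(x) = C1


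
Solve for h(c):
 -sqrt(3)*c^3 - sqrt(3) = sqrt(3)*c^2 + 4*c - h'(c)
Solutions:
 h(c) = C1 + sqrt(3)*c^4/4 + sqrt(3)*c^3/3 + 2*c^2 + sqrt(3)*c


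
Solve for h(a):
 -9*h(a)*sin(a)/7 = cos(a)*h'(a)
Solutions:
 h(a) = C1*cos(a)^(9/7)


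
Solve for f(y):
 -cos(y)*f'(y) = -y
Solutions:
 f(y) = C1 + Integral(y/cos(y), y)


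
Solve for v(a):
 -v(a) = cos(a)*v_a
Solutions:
 v(a) = C1*sqrt(sin(a) - 1)/sqrt(sin(a) + 1)


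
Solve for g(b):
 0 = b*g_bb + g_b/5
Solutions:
 g(b) = C1 + C2*b^(4/5)


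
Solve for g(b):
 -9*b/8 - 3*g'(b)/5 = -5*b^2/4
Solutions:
 g(b) = C1 + 25*b^3/36 - 15*b^2/16


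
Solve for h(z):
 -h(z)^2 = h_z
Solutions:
 h(z) = 1/(C1 + z)


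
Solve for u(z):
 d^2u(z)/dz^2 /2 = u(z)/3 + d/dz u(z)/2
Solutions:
 u(z) = C1*exp(z*(3 - sqrt(33))/6) + C2*exp(z*(3 + sqrt(33))/6)


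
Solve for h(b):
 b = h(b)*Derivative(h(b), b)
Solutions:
 h(b) = -sqrt(C1 + b^2)
 h(b) = sqrt(C1 + b^2)


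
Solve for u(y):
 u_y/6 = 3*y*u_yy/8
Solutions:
 u(y) = C1 + C2*y^(13/9)


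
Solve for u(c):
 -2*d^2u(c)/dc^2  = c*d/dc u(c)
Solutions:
 u(c) = C1 + C2*erf(c/2)


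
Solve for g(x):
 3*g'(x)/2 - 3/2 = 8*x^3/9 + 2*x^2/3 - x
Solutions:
 g(x) = C1 + 4*x^4/27 + 4*x^3/27 - x^2/3 + x


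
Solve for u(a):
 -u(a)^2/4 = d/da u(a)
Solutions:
 u(a) = 4/(C1 + a)


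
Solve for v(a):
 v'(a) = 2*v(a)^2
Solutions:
 v(a) = -1/(C1 + 2*a)


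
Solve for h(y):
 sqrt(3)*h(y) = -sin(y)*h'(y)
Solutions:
 h(y) = C1*(cos(y) + 1)^(sqrt(3)/2)/(cos(y) - 1)^(sqrt(3)/2)


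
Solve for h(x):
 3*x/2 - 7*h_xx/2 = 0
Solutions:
 h(x) = C1 + C2*x + x^3/14


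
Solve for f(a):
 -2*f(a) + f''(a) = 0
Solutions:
 f(a) = C1*exp(-sqrt(2)*a) + C2*exp(sqrt(2)*a)


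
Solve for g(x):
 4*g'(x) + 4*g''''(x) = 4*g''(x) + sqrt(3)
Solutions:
 g(x) = C1 + C2*exp(6^(1/3)*x*(2*3^(1/3)/(sqrt(69) + 9)^(1/3) + 2^(1/3)*(sqrt(69) + 9)^(1/3))/12)*sin(2^(1/3)*3^(1/6)*x*(-2^(1/3)*3^(2/3)*(sqrt(69) + 9)^(1/3) + 6/(sqrt(69) + 9)^(1/3))/12) + C3*exp(6^(1/3)*x*(2*3^(1/3)/(sqrt(69) + 9)^(1/3) + 2^(1/3)*(sqrt(69) + 9)^(1/3))/12)*cos(2^(1/3)*3^(1/6)*x*(-2^(1/3)*3^(2/3)*(sqrt(69) + 9)^(1/3) + 6/(sqrt(69) + 9)^(1/3))/12) + C4*exp(-6^(1/3)*x*(2*3^(1/3)/(sqrt(69) + 9)^(1/3) + 2^(1/3)*(sqrt(69) + 9)^(1/3))/6) + sqrt(3)*x/4


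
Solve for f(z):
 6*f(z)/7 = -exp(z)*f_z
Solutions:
 f(z) = C1*exp(6*exp(-z)/7)


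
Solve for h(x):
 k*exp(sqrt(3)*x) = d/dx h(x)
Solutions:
 h(x) = C1 + sqrt(3)*k*exp(sqrt(3)*x)/3


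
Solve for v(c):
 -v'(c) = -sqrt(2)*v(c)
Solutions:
 v(c) = C1*exp(sqrt(2)*c)


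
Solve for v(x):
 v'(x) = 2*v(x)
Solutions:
 v(x) = C1*exp(2*x)


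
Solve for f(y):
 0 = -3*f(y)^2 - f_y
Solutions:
 f(y) = 1/(C1 + 3*y)


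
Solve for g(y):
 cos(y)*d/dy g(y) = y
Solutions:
 g(y) = C1 + Integral(y/cos(y), y)


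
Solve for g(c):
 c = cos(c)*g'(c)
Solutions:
 g(c) = C1 + Integral(c/cos(c), c)


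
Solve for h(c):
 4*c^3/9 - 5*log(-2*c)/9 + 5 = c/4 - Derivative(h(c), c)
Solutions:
 h(c) = C1 - c^4/9 + c^2/8 + 5*c*log(-c)/9 + 5*c*(-10 + log(2))/9


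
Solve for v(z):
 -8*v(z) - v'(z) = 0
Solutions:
 v(z) = C1*exp(-8*z)


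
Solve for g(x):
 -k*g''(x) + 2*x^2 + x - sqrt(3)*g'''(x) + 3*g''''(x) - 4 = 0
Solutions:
 g(x) = C1 + C2*x + C3*exp(sqrt(3)*x*(1 - sqrt(4*k + 1))/6) + C4*exp(sqrt(3)*x*(sqrt(4*k + 1) + 1)/6) + x^4/(6*k) + x^3*(1 - 4*sqrt(3)/k)/(6*k) + x^2*(-2 - sqrt(3)/(2*k) + 6/k + 6/k^2)/k


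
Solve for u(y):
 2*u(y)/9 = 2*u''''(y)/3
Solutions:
 u(y) = C1*exp(-3^(3/4)*y/3) + C2*exp(3^(3/4)*y/3) + C3*sin(3^(3/4)*y/3) + C4*cos(3^(3/4)*y/3)


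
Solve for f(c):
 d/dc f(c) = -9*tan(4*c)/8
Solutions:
 f(c) = C1 + 9*log(cos(4*c))/32


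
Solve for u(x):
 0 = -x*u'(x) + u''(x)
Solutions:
 u(x) = C1 + C2*erfi(sqrt(2)*x/2)


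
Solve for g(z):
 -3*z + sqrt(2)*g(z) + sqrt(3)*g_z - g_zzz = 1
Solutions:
 g(z) = C1*exp(-2^(1/6)*z*(2*3^(5/6)/(sqrt(9 - 2*sqrt(3)) + 3)^(1/3) + 6^(2/3)*(sqrt(9 - 2*sqrt(3)) + 3)^(1/3))/12)*sin(2^(1/6)*z*(-2^(2/3)*3^(1/6)*(sqrt(9 - 2*sqrt(3)) + 3)^(1/3) + 2*3^(1/3)/(sqrt(9 - 2*sqrt(3)) + 3)^(1/3))/4) + C2*exp(-2^(1/6)*z*(2*3^(5/6)/(sqrt(9 - 2*sqrt(3)) + 3)^(1/3) + 6^(2/3)*(sqrt(9 - 2*sqrt(3)) + 3)^(1/3))/12)*cos(2^(1/6)*z*(-2^(2/3)*3^(1/6)*(sqrt(9 - 2*sqrt(3)) + 3)^(1/3) + 2*3^(1/3)/(sqrt(9 - 2*sqrt(3)) + 3)^(1/3))/4) + C3*exp(2^(1/6)*z*(2*3^(5/6)/(sqrt(9 - 2*sqrt(3)) + 3)^(1/3) + 6^(2/3)*(sqrt(9 - 2*sqrt(3)) + 3)^(1/3))/6) + 3*sqrt(2)*z/2 - 3*sqrt(3)/2 + sqrt(2)/2


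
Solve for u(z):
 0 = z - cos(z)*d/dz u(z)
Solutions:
 u(z) = C1 + Integral(z/cos(z), z)


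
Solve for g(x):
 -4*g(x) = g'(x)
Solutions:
 g(x) = C1*exp(-4*x)


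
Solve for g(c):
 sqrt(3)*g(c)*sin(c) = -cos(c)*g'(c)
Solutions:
 g(c) = C1*cos(c)^(sqrt(3))


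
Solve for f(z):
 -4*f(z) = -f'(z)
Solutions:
 f(z) = C1*exp(4*z)


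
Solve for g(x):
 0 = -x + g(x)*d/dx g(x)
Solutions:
 g(x) = -sqrt(C1 + x^2)
 g(x) = sqrt(C1 + x^2)


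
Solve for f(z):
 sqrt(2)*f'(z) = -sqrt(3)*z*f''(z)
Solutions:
 f(z) = C1 + C2*z^(1 - sqrt(6)/3)


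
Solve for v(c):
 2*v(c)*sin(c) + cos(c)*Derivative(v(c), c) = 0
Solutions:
 v(c) = C1*cos(c)^2


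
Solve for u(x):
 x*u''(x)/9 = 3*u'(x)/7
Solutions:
 u(x) = C1 + C2*x^(34/7)


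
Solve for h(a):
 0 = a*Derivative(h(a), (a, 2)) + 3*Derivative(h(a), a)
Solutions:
 h(a) = C1 + C2/a^2


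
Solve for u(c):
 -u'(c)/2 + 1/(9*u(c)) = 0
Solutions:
 u(c) = -sqrt(C1 + 4*c)/3
 u(c) = sqrt(C1 + 4*c)/3


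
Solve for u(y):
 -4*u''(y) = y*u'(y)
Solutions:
 u(y) = C1 + C2*erf(sqrt(2)*y/4)


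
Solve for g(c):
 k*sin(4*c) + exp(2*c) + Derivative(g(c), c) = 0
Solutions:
 g(c) = C1 + k*cos(4*c)/4 - exp(2*c)/2


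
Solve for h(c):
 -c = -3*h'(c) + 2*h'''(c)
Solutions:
 h(c) = C1 + C2*exp(-sqrt(6)*c/2) + C3*exp(sqrt(6)*c/2) + c^2/6


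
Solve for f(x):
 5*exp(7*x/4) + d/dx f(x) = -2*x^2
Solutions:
 f(x) = C1 - 2*x^3/3 - 20*exp(7*x/4)/7


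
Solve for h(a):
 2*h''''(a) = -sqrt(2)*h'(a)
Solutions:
 h(a) = C1 + C4*exp(-2^(5/6)*a/2) + (C2*sin(2^(5/6)*sqrt(3)*a/4) + C3*cos(2^(5/6)*sqrt(3)*a/4))*exp(2^(5/6)*a/4)


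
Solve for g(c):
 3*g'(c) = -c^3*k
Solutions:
 g(c) = C1 - c^4*k/12


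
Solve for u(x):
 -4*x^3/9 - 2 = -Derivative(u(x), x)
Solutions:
 u(x) = C1 + x^4/9 + 2*x


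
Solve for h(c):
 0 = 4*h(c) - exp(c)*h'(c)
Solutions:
 h(c) = C1*exp(-4*exp(-c))


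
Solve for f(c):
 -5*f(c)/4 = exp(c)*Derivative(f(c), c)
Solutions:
 f(c) = C1*exp(5*exp(-c)/4)


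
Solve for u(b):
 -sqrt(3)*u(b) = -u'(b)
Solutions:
 u(b) = C1*exp(sqrt(3)*b)


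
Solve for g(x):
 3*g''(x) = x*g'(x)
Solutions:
 g(x) = C1 + C2*erfi(sqrt(6)*x/6)


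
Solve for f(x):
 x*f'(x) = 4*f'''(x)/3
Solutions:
 f(x) = C1 + Integral(C2*airyai(6^(1/3)*x/2) + C3*airybi(6^(1/3)*x/2), x)


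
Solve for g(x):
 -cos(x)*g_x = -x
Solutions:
 g(x) = C1 + Integral(x/cos(x), x)


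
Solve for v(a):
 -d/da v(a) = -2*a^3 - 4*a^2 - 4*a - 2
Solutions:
 v(a) = C1 + a^4/2 + 4*a^3/3 + 2*a^2 + 2*a


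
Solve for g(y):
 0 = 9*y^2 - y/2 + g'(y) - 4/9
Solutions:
 g(y) = C1 - 3*y^3 + y^2/4 + 4*y/9


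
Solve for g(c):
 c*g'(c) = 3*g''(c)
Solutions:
 g(c) = C1 + C2*erfi(sqrt(6)*c/6)


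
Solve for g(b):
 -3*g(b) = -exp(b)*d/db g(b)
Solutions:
 g(b) = C1*exp(-3*exp(-b))


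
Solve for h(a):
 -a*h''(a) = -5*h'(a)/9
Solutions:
 h(a) = C1 + C2*a^(14/9)


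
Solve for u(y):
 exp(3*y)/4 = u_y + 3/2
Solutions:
 u(y) = C1 - 3*y/2 + exp(3*y)/12


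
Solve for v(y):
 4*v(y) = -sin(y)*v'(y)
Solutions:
 v(y) = C1*(cos(y)^2 + 2*cos(y) + 1)/(cos(y)^2 - 2*cos(y) + 1)


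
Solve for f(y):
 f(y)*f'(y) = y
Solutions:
 f(y) = -sqrt(C1 + y^2)
 f(y) = sqrt(C1 + y^2)


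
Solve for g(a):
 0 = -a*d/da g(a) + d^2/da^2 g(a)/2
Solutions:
 g(a) = C1 + C2*erfi(a)


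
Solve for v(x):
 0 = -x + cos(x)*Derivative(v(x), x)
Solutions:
 v(x) = C1 + Integral(x/cos(x), x)


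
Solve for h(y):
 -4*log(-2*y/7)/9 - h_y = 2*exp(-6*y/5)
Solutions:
 h(y) = C1 - 4*y*log(-y)/9 + 4*y*(-log(2) + 1 + log(7))/9 + 5*exp(-6*y/5)/3


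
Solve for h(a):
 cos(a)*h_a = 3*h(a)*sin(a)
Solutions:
 h(a) = C1/cos(a)^3


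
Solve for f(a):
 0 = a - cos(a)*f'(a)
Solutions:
 f(a) = C1 + Integral(a/cos(a), a)


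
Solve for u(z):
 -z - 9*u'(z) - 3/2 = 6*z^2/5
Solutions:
 u(z) = C1 - 2*z^3/45 - z^2/18 - z/6


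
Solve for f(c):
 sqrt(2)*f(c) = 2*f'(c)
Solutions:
 f(c) = C1*exp(sqrt(2)*c/2)


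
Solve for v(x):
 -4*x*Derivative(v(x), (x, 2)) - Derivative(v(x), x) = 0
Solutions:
 v(x) = C1 + C2*x^(3/4)


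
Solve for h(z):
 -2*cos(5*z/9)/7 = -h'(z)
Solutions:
 h(z) = C1 + 18*sin(5*z/9)/35


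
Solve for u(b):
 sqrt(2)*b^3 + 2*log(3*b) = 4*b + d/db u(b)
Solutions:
 u(b) = C1 + sqrt(2)*b^4/4 - 2*b^2 + 2*b*log(b) - 2*b + b*log(9)


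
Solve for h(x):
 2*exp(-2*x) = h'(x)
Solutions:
 h(x) = C1 - exp(-2*x)


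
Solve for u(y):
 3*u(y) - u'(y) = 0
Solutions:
 u(y) = C1*exp(3*y)


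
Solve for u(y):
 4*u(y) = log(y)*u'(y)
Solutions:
 u(y) = C1*exp(4*li(y))


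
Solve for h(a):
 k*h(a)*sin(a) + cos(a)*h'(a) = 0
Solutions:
 h(a) = C1*exp(k*log(cos(a)))


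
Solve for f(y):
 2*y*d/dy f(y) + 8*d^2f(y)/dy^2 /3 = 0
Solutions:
 f(y) = C1 + C2*erf(sqrt(6)*y/4)


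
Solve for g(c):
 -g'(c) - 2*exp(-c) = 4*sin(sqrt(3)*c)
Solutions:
 g(c) = C1 + 4*sqrt(3)*cos(sqrt(3)*c)/3 + 2*exp(-c)


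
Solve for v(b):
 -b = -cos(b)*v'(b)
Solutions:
 v(b) = C1 + Integral(b/cos(b), b)


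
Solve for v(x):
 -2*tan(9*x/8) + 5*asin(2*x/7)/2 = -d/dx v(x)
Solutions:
 v(x) = C1 - 5*x*asin(2*x/7)/2 - 5*sqrt(49 - 4*x^2)/4 - 16*log(cos(9*x/8))/9


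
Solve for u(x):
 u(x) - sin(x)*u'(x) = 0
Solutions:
 u(x) = C1*sqrt(cos(x) - 1)/sqrt(cos(x) + 1)


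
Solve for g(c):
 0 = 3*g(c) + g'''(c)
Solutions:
 g(c) = C3*exp(-3^(1/3)*c) + (C1*sin(3^(5/6)*c/2) + C2*cos(3^(5/6)*c/2))*exp(3^(1/3)*c/2)


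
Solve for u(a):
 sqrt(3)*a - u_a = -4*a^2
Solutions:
 u(a) = C1 + 4*a^3/3 + sqrt(3)*a^2/2


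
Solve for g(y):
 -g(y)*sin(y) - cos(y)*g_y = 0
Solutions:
 g(y) = C1*cos(y)


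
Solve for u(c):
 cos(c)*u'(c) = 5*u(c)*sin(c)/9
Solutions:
 u(c) = C1/cos(c)^(5/9)


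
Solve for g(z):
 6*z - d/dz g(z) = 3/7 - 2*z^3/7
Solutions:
 g(z) = C1 + z^4/14 + 3*z^2 - 3*z/7


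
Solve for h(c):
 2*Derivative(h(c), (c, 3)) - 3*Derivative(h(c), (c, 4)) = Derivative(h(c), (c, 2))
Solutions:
 h(c) = C1 + C2*c + (C3*sin(sqrt(2)*c/3) + C4*cos(sqrt(2)*c/3))*exp(c/3)


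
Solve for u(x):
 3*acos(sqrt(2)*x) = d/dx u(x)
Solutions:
 u(x) = C1 + 3*x*acos(sqrt(2)*x) - 3*sqrt(2)*sqrt(1 - 2*x^2)/2


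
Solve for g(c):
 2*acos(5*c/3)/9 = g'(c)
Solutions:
 g(c) = C1 + 2*c*acos(5*c/3)/9 - 2*sqrt(9 - 25*c^2)/45


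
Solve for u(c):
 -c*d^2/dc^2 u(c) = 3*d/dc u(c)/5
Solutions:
 u(c) = C1 + C2*c^(2/5)


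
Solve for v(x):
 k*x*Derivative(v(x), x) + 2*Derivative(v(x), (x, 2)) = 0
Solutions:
 v(x) = Piecewise((-sqrt(pi)*C1*erf(sqrt(k)*x/2)/sqrt(k) - C2, (k > 0) | (k < 0)), (-C1*x - C2, True))


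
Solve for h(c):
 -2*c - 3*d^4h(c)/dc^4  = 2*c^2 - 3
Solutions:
 h(c) = C1 + C2*c + C3*c^2 + C4*c^3 - c^6/540 - c^5/180 + c^4/24


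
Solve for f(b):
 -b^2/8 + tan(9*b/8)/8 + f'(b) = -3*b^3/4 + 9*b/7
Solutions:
 f(b) = C1 - 3*b^4/16 + b^3/24 + 9*b^2/14 + log(cos(9*b/8))/9


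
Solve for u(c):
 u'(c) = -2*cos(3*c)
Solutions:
 u(c) = C1 - 2*sin(3*c)/3


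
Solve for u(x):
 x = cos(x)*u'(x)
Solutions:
 u(x) = C1 + Integral(x/cos(x), x)


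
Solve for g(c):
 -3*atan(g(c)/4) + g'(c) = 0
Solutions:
 Integral(1/atan(_y/4), (_y, g(c))) = C1 + 3*c


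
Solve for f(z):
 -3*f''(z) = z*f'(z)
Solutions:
 f(z) = C1 + C2*erf(sqrt(6)*z/6)


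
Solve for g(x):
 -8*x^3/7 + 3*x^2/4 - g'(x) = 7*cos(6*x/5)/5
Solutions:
 g(x) = C1 - 2*x^4/7 + x^3/4 - 7*sin(6*x/5)/6


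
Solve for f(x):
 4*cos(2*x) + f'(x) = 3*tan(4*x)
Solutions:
 f(x) = C1 - 3*log(cos(4*x))/4 - 2*sin(2*x)


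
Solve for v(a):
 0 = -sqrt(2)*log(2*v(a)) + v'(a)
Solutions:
 -sqrt(2)*Integral(1/(log(_y) + log(2)), (_y, v(a)))/2 = C1 - a


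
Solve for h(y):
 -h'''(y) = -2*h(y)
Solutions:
 h(y) = C3*exp(2^(1/3)*y) + (C1*sin(2^(1/3)*sqrt(3)*y/2) + C2*cos(2^(1/3)*sqrt(3)*y/2))*exp(-2^(1/3)*y/2)


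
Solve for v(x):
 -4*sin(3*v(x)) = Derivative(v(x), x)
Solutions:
 v(x) = -acos((-C1 - exp(24*x))/(C1 - exp(24*x)))/3 + 2*pi/3
 v(x) = acos((-C1 - exp(24*x))/(C1 - exp(24*x)))/3


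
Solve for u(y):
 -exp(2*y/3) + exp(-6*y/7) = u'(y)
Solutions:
 u(y) = C1 - 3*exp(2*y/3)/2 - 7*exp(-6*y/7)/6


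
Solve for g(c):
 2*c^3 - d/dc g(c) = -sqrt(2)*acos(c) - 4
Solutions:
 g(c) = C1 + c^4/2 + 4*c + sqrt(2)*(c*acos(c) - sqrt(1 - c^2))


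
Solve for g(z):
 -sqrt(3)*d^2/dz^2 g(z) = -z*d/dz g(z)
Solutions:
 g(z) = C1 + C2*erfi(sqrt(2)*3^(3/4)*z/6)


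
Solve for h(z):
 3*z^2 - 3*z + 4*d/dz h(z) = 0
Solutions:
 h(z) = C1 - z^3/4 + 3*z^2/8


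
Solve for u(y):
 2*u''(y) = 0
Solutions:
 u(y) = C1 + C2*y


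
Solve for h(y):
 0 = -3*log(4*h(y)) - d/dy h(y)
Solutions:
 Integral(1/(log(_y) + 2*log(2)), (_y, h(y)))/3 = C1 - y


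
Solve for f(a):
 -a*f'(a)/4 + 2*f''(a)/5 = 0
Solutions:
 f(a) = C1 + C2*erfi(sqrt(5)*a/4)


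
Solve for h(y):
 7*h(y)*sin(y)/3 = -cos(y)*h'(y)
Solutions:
 h(y) = C1*cos(y)^(7/3)


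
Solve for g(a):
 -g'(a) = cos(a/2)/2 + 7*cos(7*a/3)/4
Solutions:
 g(a) = C1 - sin(a/2) - 3*sin(7*a/3)/4


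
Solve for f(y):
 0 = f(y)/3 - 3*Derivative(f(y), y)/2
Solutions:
 f(y) = C1*exp(2*y/9)


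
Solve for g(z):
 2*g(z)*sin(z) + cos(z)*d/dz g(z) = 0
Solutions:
 g(z) = C1*cos(z)^2


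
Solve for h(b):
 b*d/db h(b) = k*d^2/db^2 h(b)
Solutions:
 h(b) = C1 + C2*erf(sqrt(2)*b*sqrt(-1/k)/2)/sqrt(-1/k)


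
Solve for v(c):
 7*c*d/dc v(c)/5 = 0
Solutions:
 v(c) = C1


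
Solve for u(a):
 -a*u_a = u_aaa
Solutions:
 u(a) = C1 + Integral(C2*airyai(-a) + C3*airybi(-a), a)


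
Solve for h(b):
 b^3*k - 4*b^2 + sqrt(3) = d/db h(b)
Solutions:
 h(b) = C1 + b^4*k/4 - 4*b^3/3 + sqrt(3)*b


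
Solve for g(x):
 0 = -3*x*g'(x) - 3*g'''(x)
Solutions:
 g(x) = C1 + Integral(C2*airyai(-x) + C3*airybi(-x), x)


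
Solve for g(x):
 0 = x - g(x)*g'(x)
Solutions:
 g(x) = -sqrt(C1 + x^2)
 g(x) = sqrt(C1 + x^2)


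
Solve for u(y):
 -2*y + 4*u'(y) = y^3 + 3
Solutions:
 u(y) = C1 + y^4/16 + y^2/4 + 3*y/4


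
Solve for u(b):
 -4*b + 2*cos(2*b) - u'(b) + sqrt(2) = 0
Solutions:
 u(b) = C1 - 2*b^2 + sqrt(2)*b + sin(2*b)


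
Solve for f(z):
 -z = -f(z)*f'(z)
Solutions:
 f(z) = -sqrt(C1 + z^2)
 f(z) = sqrt(C1 + z^2)


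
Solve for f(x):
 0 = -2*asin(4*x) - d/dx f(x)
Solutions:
 f(x) = C1 - 2*x*asin(4*x) - sqrt(1 - 16*x^2)/2


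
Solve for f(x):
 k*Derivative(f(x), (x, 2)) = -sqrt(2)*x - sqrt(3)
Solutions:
 f(x) = C1 + C2*x - sqrt(2)*x^3/(6*k) - sqrt(3)*x^2/(2*k)


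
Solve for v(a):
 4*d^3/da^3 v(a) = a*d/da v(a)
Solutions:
 v(a) = C1 + Integral(C2*airyai(2^(1/3)*a/2) + C3*airybi(2^(1/3)*a/2), a)


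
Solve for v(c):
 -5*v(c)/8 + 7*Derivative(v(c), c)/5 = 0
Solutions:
 v(c) = C1*exp(25*c/56)


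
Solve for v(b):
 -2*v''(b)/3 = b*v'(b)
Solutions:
 v(b) = C1 + C2*erf(sqrt(3)*b/2)


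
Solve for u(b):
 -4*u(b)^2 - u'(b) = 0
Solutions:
 u(b) = 1/(C1 + 4*b)


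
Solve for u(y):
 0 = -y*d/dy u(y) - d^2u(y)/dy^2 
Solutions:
 u(y) = C1 + C2*erf(sqrt(2)*y/2)


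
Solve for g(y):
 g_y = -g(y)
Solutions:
 g(y) = C1*exp(-y)


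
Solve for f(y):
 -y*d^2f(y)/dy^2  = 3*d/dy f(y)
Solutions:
 f(y) = C1 + C2/y^2


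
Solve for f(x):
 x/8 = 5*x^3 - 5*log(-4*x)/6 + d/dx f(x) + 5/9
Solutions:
 f(x) = C1 - 5*x^4/4 + x^2/16 + 5*x*log(-x)/6 + 5*x*(-5 + 6*log(2))/18


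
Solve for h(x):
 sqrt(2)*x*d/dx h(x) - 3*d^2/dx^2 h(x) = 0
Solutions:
 h(x) = C1 + C2*erfi(2^(3/4)*sqrt(3)*x/6)


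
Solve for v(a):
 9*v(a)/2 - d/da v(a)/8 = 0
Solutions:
 v(a) = C1*exp(36*a)


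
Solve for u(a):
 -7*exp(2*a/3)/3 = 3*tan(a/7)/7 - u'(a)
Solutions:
 u(a) = C1 + 7*exp(2*a/3)/2 - 3*log(cos(a/7))


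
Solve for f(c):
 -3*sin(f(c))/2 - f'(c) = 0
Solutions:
 f(c) = -acos((-C1 - exp(3*c))/(C1 - exp(3*c))) + 2*pi
 f(c) = acos((-C1 - exp(3*c))/(C1 - exp(3*c)))


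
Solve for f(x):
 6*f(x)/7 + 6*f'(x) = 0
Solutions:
 f(x) = C1*exp(-x/7)


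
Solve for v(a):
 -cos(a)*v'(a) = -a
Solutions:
 v(a) = C1 + Integral(a/cos(a), a)


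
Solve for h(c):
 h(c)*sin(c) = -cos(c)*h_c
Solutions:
 h(c) = C1*cos(c)


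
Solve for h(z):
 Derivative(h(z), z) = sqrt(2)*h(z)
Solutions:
 h(z) = C1*exp(sqrt(2)*z)


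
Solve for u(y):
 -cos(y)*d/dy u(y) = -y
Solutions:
 u(y) = C1 + Integral(y/cos(y), y)


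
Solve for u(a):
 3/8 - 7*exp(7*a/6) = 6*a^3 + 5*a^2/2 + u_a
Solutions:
 u(a) = C1 - 3*a^4/2 - 5*a^3/6 + 3*a/8 - 6*exp(7*a/6)


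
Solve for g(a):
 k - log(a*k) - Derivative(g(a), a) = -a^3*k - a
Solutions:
 g(a) = C1 + a^4*k/4 + a^2/2 + a*(k + 1) - a*log(a*k)


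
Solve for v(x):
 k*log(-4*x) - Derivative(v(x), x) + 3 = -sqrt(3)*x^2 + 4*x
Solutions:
 v(x) = C1 + k*x*log(-x) + sqrt(3)*x^3/3 - 2*x^2 + x*(-k + 2*k*log(2) + 3)


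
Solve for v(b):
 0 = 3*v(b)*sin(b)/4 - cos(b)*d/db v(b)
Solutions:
 v(b) = C1/cos(b)^(3/4)


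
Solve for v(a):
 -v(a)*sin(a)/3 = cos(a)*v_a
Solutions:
 v(a) = C1*cos(a)^(1/3)


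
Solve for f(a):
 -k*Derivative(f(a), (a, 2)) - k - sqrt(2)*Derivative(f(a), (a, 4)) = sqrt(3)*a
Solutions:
 f(a) = C1 + C2*a + C3*exp(-2^(3/4)*a*sqrt(-k)/2) + C4*exp(2^(3/4)*a*sqrt(-k)/2) - sqrt(3)*a^3/(6*k) - a^2/2


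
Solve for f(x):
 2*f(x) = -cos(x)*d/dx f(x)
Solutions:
 f(x) = C1*(sin(x) - 1)/(sin(x) + 1)


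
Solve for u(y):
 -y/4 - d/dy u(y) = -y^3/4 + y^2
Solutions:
 u(y) = C1 + y^4/16 - y^3/3 - y^2/8


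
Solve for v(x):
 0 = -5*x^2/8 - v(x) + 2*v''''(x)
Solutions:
 v(x) = C1*exp(-2^(3/4)*x/2) + C2*exp(2^(3/4)*x/2) + C3*sin(2^(3/4)*x/2) + C4*cos(2^(3/4)*x/2) - 5*x^2/8


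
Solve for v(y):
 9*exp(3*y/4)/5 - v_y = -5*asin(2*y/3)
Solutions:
 v(y) = C1 + 5*y*asin(2*y/3) + 5*sqrt(9 - 4*y^2)/2 + 12*exp(3*y/4)/5


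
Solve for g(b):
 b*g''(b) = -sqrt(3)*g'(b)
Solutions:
 g(b) = C1 + C2*b^(1 - sqrt(3))


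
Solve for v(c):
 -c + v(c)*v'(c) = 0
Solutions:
 v(c) = -sqrt(C1 + c^2)
 v(c) = sqrt(C1 + c^2)


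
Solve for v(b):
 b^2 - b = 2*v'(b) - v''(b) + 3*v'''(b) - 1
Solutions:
 v(b) = C1 + b^3/6 - b + (C2*sin(sqrt(23)*b/6) + C3*cos(sqrt(23)*b/6))*exp(b/6)


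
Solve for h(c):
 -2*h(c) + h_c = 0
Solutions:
 h(c) = C1*exp(2*c)


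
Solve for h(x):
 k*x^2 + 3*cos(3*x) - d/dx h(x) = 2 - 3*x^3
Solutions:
 h(x) = C1 + k*x^3/3 + 3*x^4/4 - 2*x + sin(3*x)


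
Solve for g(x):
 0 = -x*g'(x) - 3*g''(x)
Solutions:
 g(x) = C1 + C2*erf(sqrt(6)*x/6)


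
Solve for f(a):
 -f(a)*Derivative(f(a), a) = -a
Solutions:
 f(a) = -sqrt(C1 + a^2)
 f(a) = sqrt(C1 + a^2)


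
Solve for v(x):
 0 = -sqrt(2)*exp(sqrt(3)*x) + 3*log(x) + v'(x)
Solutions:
 v(x) = C1 - 3*x*log(x) + 3*x + sqrt(6)*exp(sqrt(3)*x)/3


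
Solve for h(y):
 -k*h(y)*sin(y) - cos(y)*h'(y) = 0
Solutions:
 h(y) = C1*exp(k*log(cos(y)))


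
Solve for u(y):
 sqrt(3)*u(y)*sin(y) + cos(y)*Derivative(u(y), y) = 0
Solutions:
 u(y) = C1*cos(y)^(sqrt(3))


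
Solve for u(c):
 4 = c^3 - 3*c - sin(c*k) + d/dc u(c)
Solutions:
 u(c) = C1 - c^4/4 + 3*c^2/2 + 4*c - cos(c*k)/k


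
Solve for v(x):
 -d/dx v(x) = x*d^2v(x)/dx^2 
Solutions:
 v(x) = C1 + C2*log(x)


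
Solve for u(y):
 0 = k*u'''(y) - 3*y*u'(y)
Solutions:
 u(y) = C1 + Integral(C2*airyai(3^(1/3)*y*(1/k)^(1/3)) + C3*airybi(3^(1/3)*y*(1/k)^(1/3)), y)


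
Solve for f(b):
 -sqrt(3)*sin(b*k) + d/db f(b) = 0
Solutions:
 f(b) = C1 - sqrt(3)*cos(b*k)/k


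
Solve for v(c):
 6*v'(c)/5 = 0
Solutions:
 v(c) = C1


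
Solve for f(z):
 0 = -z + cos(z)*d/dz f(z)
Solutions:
 f(z) = C1 + Integral(z/cos(z), z)


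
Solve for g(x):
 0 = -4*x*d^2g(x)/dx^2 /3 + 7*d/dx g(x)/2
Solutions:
 g(x) = C1 + C2*x^(29/8)


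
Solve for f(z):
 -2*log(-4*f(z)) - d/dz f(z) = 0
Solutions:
 Integral(1/(log(-_y) + 2*log(2)), (_y, f(z)))/2 = C1 - z


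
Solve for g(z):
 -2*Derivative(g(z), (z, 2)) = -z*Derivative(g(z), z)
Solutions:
 g(z) = C1 + C2*erfi(z/2)


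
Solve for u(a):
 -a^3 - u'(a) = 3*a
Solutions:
 u(a) = C1 - a^4/4 - 3*a^2/2


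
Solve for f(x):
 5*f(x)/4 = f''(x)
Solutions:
 f(x) = C1*exp(-sqrt(5)*x/2) + C2*exp(sqrt(5)*x/2)


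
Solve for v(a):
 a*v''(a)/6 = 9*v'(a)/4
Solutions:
 v(a) = C1 + C2*a^(29/2)


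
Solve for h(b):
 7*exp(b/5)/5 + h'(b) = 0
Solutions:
 h(b) = C1 - 7*exp(b/5)


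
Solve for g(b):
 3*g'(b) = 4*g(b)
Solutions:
 g(b) = C1*exp(4*b/3)


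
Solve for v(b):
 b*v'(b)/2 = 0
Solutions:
 v(b) = C1


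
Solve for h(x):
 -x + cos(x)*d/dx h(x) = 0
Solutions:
 h(x) = C1 + Integral(x/cos(x), x)


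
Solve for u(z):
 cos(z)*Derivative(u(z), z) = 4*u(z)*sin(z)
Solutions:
 u(z) = C1/cos(z)^4


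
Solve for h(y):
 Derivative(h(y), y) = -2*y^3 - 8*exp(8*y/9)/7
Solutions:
 h(y) = C1 - y^4/2 - 9*exp(8*y/9)/7


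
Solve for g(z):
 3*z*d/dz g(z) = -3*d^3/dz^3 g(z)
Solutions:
 g(z) = C1 + Integral(C2*airyai(-z) + C3*airybi(-z), z)


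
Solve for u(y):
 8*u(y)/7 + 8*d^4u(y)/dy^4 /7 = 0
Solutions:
 u(y) = (C1*sin(sqrt(2)*y/2) + C2*cos(sqrt(2)*y/2))*exp(-sqrt(2)*y/2) + (C3*sin(sqrt(2)*y/2) + C4*cos(sqrt(2)*y/2))*exp(sqrt(2)*y/2)


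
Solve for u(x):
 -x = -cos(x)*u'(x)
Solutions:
 u(x) = C1 + Integral(x/cos(x), x)


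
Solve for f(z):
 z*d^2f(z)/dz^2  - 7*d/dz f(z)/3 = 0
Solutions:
 f(z) = C1 + C2*z^(10/3)


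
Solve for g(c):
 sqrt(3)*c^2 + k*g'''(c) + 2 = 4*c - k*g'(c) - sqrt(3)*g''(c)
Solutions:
 g(c) = C1 + C2*exp(c*(sqrt(3 - 4*k^2) - sqrt(3))/(2*k)) + C3*exp(-c*(sqrt(3 - 4*k^2) + sqrt(3))/(2*k)) - sqrt(3)*c^3/(3*k) + 2*c^2/k + 3*c^2/k^2 - 2*c/k + 2*sqrt(3)*c/k - 4*sqrt(3)*c/k^2 - 6*sqrt(3)*c/k^3


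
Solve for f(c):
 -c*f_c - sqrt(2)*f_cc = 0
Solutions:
 f(c) = C1 + C2*erf(2^(1/4)*c/2)


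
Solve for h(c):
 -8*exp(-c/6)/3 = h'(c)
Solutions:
 h(c) = C1 + 16*exp(-c/6)


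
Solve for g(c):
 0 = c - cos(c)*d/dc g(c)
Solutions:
 g(c) = C1 + Integral(c/cos(c), c)


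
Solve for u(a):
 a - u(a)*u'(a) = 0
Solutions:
 u(a) = -sqrt(C1 + a^2)
 u(a) = sqrt(C1 + a^2)


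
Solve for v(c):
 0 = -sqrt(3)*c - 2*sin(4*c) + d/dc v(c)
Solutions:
 v(c) = C1 + sqrt(3)*c^2/2 - cos(4*c)/2


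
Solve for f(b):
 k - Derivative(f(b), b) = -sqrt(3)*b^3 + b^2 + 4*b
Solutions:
 f(b) = C1 + sqrt(3)*b^4/4 - b^3/3 - 2*b^2 + b*k


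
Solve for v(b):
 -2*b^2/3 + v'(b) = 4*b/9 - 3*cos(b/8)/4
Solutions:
 v(b) = C1 + 2*b^3/9 + 2*b^2/9 - 6*sin(b/8)


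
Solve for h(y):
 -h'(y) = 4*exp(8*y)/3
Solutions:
 h(y) = C1 - exp(8*y)/6


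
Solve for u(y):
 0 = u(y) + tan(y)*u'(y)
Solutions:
 u(y) = C1/sin(y)


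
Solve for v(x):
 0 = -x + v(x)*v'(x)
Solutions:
 v(x) = -sqrt(C1 + x^2)
 v(x) = sqrt(C1 + x^2)


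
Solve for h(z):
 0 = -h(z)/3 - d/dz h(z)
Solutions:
 h(z) = C1*exp(-z/3)


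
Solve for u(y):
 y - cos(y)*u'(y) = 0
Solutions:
 u(y) = C1 + Integral(y/cos(y), y)


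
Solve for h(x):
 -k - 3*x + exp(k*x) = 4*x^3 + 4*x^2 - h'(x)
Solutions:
 h(x) = C1 + k*x + x^4 + 4*x^3/3 + 3*x^2/2 - exp(k*x)/k


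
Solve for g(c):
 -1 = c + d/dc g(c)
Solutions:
 g(c) = C1 - c^2/2 - c


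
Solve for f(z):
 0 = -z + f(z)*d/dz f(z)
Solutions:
 f(z) = -sqrt(C1 + z^2)
 f(z) = sqrt(C1 + z^2)


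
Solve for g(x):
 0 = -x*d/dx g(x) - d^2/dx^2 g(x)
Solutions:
 g(x) = C1 + C2*erf(sqrt(2)*x/2)


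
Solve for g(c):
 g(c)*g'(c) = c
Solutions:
 g(c) = -sqrt(C1 + c^2)
 g(c) = sqrt(C1 + c^2)


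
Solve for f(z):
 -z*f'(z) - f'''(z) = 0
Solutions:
 f(z) = C1 + Integral(C2*airyai(-z) + C3*airybi(-z), z)


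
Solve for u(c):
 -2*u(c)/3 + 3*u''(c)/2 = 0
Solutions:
 u(c) = C1*exp(-2*c/3) + C2*exp(2*c/3)


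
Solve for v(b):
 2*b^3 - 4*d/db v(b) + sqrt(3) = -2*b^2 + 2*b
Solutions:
 v(b) = C1 + b^4/8 + b^3/6 - b^2/4 + sqrt(3)*b/4


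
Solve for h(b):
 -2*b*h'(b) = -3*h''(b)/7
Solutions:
 h(b) = C1 + C2*erfi(sqrt(21)*b/3)


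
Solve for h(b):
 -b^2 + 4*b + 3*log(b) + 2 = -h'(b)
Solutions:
 h(b) = C1 + b^3/3 - 2*b^2 - 3*b*log(b) + b


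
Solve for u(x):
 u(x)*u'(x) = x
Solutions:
 u(x) = -sqrt(C1 + x^2)
 u(x) = sqrt(C1 + x^2)


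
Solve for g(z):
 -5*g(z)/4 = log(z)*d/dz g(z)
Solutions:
 g(z) = C1*exp(-5*li(z)/4)


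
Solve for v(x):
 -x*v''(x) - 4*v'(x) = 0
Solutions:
 v(x) = C1 + C2/x^3


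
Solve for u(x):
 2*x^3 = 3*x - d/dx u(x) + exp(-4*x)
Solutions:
 u(x) = C1 - x^4/2 + 3*x^2/2 - exp(-4*x)/4


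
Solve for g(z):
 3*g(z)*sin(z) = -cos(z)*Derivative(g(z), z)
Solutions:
 g(z) = C1*cos(z)^3


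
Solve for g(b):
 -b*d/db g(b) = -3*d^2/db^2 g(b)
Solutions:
 g(b) = C1 + C2*erfi(sqrt(6)*b/6)


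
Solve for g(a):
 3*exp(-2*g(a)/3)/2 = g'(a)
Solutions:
 g(a) = 3*log(-sqrt(C1 + 3*a)) - 3*log(3)/2
 g(a) = 3*log(C1 + 3*a)/2 - 3*log(3)/2


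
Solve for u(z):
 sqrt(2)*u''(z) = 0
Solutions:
 u(z) = C1 + C2*z


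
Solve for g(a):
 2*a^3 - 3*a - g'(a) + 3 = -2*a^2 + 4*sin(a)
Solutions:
 g(a) = C1 + a^4/2 + 2*a^3/3 - 3*a^2/2 + 3*a + 4*cos(a)


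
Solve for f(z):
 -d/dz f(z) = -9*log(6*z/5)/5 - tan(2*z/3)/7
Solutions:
 f(z) = C1 + 9*z*log(z)/5 - 9*z*log(5)/5 - 9*z/5 + 9*z*log(6)/5 - 3*log(cos(2*z/3))/14


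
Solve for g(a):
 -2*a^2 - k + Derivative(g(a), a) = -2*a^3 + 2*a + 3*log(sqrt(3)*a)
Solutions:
 g(a) = C1 - a^4/2 + 2*a^3/3 + a^2 + a*k + 3*a*log(a) - 3*a + 3*a*log(3)/2


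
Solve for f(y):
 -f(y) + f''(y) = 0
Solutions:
 f(y) = C1*exp(-y) + C2*exp(y)


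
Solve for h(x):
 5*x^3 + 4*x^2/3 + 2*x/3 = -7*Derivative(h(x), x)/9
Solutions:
 h(x) = C1 - 45*x^4/28 - 4*x^3/7 - 3*x^2/7


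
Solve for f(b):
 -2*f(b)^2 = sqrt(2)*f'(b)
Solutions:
 f(b) = 1/(C1 + sqrt(2)*b)


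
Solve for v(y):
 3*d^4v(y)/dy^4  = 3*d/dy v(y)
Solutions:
 v(y) = C1 + C4*exp(y) + (C2*sin(sqrt(3)*y/2) + C3*cos(sqrt(3)*y/2))*exp(-y/2)


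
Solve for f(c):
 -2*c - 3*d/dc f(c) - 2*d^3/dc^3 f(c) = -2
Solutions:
 f(c) = C1 + C2*sin(sqrt(6)*c/2) + C3*cos(sqrt(6)*c/2) - c^2/3 + 2*c/3


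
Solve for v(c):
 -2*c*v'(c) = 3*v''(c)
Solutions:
 v(c) = C1 + C2*erf(sqrt(3)*c/3)


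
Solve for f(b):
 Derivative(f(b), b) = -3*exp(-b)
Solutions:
 f(b) = C1 + 3*exp(-b)


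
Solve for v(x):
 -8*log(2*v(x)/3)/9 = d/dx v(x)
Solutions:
 9*Integral(1/(log(_y) - log(3) + log(2)), (_y, v(x)))/8 = C1 - x


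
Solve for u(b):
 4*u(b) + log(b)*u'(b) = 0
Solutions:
 u(b) = C1*exp(-4*li(b))


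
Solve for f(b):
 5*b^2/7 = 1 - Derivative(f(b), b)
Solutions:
 f(b) = C1 - 5*b^3/21 + b


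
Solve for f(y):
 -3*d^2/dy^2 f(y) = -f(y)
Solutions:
 f(y) = C1*exp(-sqrt(3)*y/3) + C2*exp(sqrt(3)*y/3)


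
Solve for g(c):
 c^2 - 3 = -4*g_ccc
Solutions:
 g(c) = C1 + C2*c + C3*c^2 - c^5/240 + c^3/8


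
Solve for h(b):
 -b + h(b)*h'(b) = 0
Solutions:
 h(b) = -sqrt(C1 + b^2)
 h(b) = sqrt(C1 + b^2)


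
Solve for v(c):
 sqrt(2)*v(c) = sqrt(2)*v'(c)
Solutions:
 v(c) = C1*exp(c)
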